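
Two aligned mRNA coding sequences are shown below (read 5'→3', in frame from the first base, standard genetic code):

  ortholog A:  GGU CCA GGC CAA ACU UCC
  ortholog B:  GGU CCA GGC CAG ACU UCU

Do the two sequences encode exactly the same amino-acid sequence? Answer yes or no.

Codon 1: GGU Gly / GGU Gly — identical.
Codon 2: CCA Pro / CCA Pro — identical.
Codon 3: GGC Gly / GGC Gly — identical.
Codon 4: CAA Gln / CAG Gln — synonymous.
Codon 5: ACU Thr / ACU Thr — identical.
Codon 6: UCC Ser / UCU Ser — synonymous.
Nonsynonymous differences: 0 → same protein.

yes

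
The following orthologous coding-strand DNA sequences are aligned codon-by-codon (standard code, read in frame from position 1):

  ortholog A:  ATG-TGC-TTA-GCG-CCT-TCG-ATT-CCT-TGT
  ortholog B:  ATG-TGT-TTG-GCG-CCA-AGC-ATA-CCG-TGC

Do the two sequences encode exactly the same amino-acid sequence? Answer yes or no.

Codon 1: ATG Met / ATG Met — identical.
Codon 2: TGC Cys / TGT Cys — synonymous.
Codon 3: TTA Leu / TTG Leu — synonymous.
Codon 4: GCG Ala / GCG Ala — identical.
Codon 5: CCT Pro / CCA Pro — synonymous.
Codon 6: TCG Ser / AGC Ser — synonymous.
Codon 7: ATT Ile / ATA Ile — synonymous.
Codon 8: CCT Pro / CCG Pro — synonymous.
Codon 9: TGT Cys / TGC Cys — synonymous.
Nonsynonymous differences: 0 → same protein.

yes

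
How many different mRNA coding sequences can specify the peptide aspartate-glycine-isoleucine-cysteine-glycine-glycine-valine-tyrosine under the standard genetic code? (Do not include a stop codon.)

Asp: 2 codons.
Gly: 4 codons.
Ile: 3 codons.
Cys: 2 codons.
Gly: 4 codons.
Gly: 4 codons.
Val: 4 codons.
Tyr: 2 codons.
2 × 4 × 3 × 2 × 4 × 4 × 4 × 2 = 6144.

6144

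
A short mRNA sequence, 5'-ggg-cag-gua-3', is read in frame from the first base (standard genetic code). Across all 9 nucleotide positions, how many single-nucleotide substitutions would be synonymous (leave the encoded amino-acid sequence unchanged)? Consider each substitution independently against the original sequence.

Codon 1 (GGG, Gly): 3 synonymous substitutions.
Codon 2 (CAG, Gln): 1 synonymous substitution.
Codon 3 (GUA, Val): 3 synonymous substitutions.
Total: 3 + 1 + 3 = 7.

7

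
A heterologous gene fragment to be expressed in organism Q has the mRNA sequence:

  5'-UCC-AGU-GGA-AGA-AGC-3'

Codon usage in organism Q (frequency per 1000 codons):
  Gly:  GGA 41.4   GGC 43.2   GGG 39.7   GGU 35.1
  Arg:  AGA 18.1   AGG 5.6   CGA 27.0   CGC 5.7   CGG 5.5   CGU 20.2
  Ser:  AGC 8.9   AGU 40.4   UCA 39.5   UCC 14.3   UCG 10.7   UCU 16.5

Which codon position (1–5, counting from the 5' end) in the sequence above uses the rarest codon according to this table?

5

Codon 1 UCC (Ser): 14.3 per 1000.
Codon 2 AGU (Ser): 40.4 per 1000.
Codon 3 GGA (Gly): 41.4 per 1000.
Codon 4 AGA (Arg): 18.1 per 1000.
Codon 5 AGC (Ser): 8.9 per 1000.
Lowest frequency is 8.9 at codon 5.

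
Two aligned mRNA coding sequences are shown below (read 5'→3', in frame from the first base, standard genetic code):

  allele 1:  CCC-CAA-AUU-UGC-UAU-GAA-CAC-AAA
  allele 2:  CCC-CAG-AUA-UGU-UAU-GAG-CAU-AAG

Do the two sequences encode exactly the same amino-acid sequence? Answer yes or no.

yes

Codon 1: CCC Pro / CCC Pro — identical.
Codon 2: CAA Gln / CAG Gln — synonymous.
Codon 3: AUU Ile / AUA Ile — synonymous.
Codon 4: UGC Cys / UGU Cys — synonymous.
Codon 5: UAU Tyr / UAU Tyr — identical.
Codon 6: GAA Glu / GAG Glu — synonymous.
Codon 7: CAC His / CAU His — synonymous.
Codon 8: AAA Lys / AAG Lys — synonymous.
Nonsynonymous differences: 0 → same protein.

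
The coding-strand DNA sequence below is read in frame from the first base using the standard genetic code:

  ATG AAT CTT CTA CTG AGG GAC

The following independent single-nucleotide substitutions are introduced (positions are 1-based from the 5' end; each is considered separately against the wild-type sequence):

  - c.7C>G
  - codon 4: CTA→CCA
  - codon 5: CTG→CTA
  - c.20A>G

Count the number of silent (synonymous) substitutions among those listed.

Codon 3: CTT (Leu) → GTT (Val) — missense.
Codon 4: CTA (Leu) → CCA (Pro) — missense.
Codon 5: CTG (Leu) → CTA (Leu) — synonymous.
Codon 7: GAC (Asp) → GGC (Gly) — missense.
Synonymous: 1 of 4.

1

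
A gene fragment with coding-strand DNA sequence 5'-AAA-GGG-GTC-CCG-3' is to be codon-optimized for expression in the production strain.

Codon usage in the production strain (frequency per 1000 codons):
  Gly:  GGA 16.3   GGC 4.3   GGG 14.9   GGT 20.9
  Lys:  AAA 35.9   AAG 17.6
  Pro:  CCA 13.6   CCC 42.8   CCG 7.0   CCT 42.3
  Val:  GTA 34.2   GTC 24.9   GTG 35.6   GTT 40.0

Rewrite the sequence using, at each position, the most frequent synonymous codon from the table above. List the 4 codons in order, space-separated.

Codon 1 (Lys): best is AAA at 35.9.
Codon 2 (Gly): best is GGT at 20.9.
Codon 3 (Val): best is GTT at 40.0.
Codon 4 (Pro): best is CCC at 42.8.

AAA GGT GTT CCC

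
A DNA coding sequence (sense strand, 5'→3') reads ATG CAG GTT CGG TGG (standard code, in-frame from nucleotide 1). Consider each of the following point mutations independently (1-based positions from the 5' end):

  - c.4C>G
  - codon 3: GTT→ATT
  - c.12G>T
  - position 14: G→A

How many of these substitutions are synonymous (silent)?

Codon 2: CAG (Gln) → GAG (Glu) — missense.
Codon 3: GTT (Val) → ATT (Ile) — missense.
Codon 4: CGG (Arg) → CGT (Arg) — synonymous.
Codon 5: TGG (Trp) → TAG (Stop) — nonsense.
Synonymous: 1 of 4.

1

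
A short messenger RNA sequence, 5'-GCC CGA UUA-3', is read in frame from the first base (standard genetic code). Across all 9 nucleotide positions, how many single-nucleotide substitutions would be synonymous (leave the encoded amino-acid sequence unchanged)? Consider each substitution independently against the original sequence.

9

Codon 1 (GCC, Ala): 3 synonymous substitutions.
Codon 2 (CGA, Arg): 4 synonymous substitutions.
Codon 3 (UUA, Leu): 2 synonymous substitutions.
Total: 3 + 4 + 2 = 9.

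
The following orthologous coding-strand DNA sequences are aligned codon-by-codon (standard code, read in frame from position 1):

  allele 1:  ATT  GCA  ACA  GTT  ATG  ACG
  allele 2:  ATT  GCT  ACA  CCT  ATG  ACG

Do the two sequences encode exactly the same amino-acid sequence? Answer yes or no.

Codon 1: ATT Ile / ATT Ile — identical.
Codon 2: GCA Ala / GCT Ala — synonymous.
Codon 3: ACA Thr / ACA Thr — identical.
Codon 4: GTT Val / CCT Pro — nonsynonymous.
Codon 5: ATG Met / ATG Met — identical.
Codon 6: ACG Thr / ACG Thr — identical.
Nonsynonymous differences: 1 → different protein.

no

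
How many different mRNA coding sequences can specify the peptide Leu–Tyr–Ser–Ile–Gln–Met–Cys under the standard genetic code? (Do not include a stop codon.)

Leu: 6 codons.
Tyr: 2 codons.
Ser: 6 codons.
Ile: 3 codons.
Gln: 2 codons.
Met: 1 codon.
Cys: 2 codons.
6 × 2 × 6 × 3 × 2 × 1 × 2 = 864.

864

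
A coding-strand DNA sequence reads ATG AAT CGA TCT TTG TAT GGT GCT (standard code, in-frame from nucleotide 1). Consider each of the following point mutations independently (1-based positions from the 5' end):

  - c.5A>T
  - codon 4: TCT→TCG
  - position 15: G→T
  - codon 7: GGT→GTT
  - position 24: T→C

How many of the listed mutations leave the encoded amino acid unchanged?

Codon 2: AAT (Asn) → ATT (Ile) — missense.
Codon 4: TCT (Ser) → TCG (Ser) — synonymous.
Codon 5: TTG (Leu) → TTT (Phe) — missense.
Codon 7: GGT (Gly) → GTT (Val) — missense.
Codon 8: GCT (Ala) → GCC (Ala) — synonymous.
Synonymous: 2 of 5.

2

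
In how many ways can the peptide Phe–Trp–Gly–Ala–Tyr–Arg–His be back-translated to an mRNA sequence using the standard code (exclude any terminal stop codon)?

Phe: 2 codons.
Trp: 1 codon.
Gly: 4 codons.
Ala: 4 codons.
Tyr: 2 codons.
Arg: 6 codons.
His: 2 codons.
2 × 1 × 4 × 4 × 2 × 6 × 2 = 768.

768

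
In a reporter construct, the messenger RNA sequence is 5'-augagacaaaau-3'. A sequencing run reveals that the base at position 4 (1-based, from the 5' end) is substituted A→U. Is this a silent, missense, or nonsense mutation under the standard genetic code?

Position 4 falls in codon 2: AGA → Arg.
After the substitution the codon is UGA → Stop.
The new codon is a stop codon, so this is a nonsense mutation.

nonsense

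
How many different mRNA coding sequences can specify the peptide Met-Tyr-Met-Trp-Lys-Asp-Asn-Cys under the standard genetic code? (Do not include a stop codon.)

32

Met: 1 codon.
Tyr: 2 codons.
Met: 1 codon.
Trp: 1 codon.
Lys: 2 codons.
Asp: 2 codons.
Asn: 2 codons.
Cys: 2 codons.
1 × 2 × 1 × 1 × 2 × 2 × 2 × 2 = 32.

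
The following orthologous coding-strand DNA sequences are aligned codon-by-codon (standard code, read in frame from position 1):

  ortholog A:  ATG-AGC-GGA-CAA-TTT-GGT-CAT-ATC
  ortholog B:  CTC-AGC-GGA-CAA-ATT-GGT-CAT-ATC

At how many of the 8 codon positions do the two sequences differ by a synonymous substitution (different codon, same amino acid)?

Codon 1: ATG Met / CTC Leu — nonsynonymous.
Codon 2: AGC Ser / AGC Ser — identical.
Codon 3: GGA Gly / GGA Gly — identical.
Codon 4: CAA Gln / CAA Gln — identical.
Codon 5: TTT Phe / ATT Ile — nonsynonymous.
Codon 6: GGT Gly / GGT Gly — identical.
Codon 7: CAT His / CAT His — identical.
Codon 8: ATC Ile / ATC Ile — identical.
Synonymous differences: 0.

0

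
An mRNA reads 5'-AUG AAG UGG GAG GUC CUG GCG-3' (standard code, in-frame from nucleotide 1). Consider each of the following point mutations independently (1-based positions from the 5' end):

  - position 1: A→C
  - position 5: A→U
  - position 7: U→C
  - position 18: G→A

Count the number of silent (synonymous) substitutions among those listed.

Codon 1: AUG (Met) → CUG (Leu) — missense.
Codon 2: AAG (Lys) → AUG (Met) — missense.
Codon 3: UGG (Trp) → CGG (Arg) — missense.
Codon 6: CUG (Leu) → CUA (Leu) — synonymous.
Synonymous: 1 of 4.

1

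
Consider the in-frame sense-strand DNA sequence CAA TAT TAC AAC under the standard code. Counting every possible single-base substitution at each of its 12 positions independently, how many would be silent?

Codon 1 (CAA, Gln): 1 synonymous substitution.
Codon 2 (TAT, Tyr): 1 synonymous substitution.
Codon 3 (TAC, Tyr): 1 synonymous substitution.
Codon 4 (AAC, Asn): 1 synonymous substitution.
Total: 1 + 1 + 1 + 1 = 4.

4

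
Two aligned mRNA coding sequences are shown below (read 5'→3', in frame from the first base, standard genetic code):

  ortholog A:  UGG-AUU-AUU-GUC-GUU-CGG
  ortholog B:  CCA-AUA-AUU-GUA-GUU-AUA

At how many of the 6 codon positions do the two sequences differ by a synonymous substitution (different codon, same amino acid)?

Codon 1: UGG Trp / CCA Pro — nonsynonymous.
Codon 2: AUU Ile / AUA Ile — synonymous.
Codon 3: AUU Ile / AUU Ile — identical.
Codon 4: GUC Val / GUA Val — synonymous.
Codon 5: GUU Val / GUU Val — identical.
Codon 6: CGG Arg / AUA Ile — nonsynonymous.
Synonymous differences: 2.

2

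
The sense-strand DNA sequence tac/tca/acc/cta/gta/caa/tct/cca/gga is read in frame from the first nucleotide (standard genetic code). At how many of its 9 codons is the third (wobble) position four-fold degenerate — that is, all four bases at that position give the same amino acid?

7

Codon 1 TAC (Tyr): third position 2-fold.
Codon 2 TCA (Ser): third position 4-fold.
Codon 3 ACC (Thr): third position 4-fold.
Codon 4 CTA (Leu): third position 4-fold.
Codon 5 GTA (Val): third position 4-fold.
Codon 6 CAA (Gln): third position 2-fold.
Codon 7 TCT (Ser): third position 4-fold.
Codon 8 CCA (Pro): third position 4-fold.
Codon 9 GGA (Gly): third position 4-fold.
Four-fold degenerate third positions: 7.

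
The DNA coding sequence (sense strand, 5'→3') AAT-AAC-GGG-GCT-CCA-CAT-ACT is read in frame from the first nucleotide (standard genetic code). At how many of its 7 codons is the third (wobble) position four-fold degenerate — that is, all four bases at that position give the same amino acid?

Codon 1 AAT (Asn): third position 2-fold.
Codon 2 AAC (Asn): third position 2-fold.
Codon 3 GGG (Gly): third position 4-fold.
Codon 4 GCT (Ala): third position 4-fold.
Codon 5 CCA (Pro): third position 4-fold.
Codon 6 CAT (His): third position 2-fold.
Codon 7 ACT (Thr): third position 4-fold.
Four-fold degenerate third positions: 4.

4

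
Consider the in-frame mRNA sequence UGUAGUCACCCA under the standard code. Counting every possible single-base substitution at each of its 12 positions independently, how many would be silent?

Codon 1 (UGU, Cys): 1 synonymous substitution.
Codon 2 (AGU, Ser): 1 synonymous substitution.
Codon 3 (CAC, His): 1 synonymous substitution.
Codon 4 (CCA, Pro): 3 synonymous substitutions.
Total: 1 + 1 + 1 + 3 = 6.

6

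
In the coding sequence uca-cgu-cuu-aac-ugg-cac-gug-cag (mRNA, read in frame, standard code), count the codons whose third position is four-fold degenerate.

4

Codon 1 UCA (Ser): third position 4-fold.
Codon 2 CGU (Arg): third position 4-fold.
Codon 3 CUU (Leu): third position 4-fold.
Codon 4 AAC (Asn): third position 2-fold.
Codon 5 UGG (Trp): third position 1-fold.
Codon 6 CAC (His): third position 2-fold.
Codon 7 GUG (Val): third position 4-fold.
Codon 8 CAG (Gln): third position 2-fold.
Four-fold degenerate third positions: 4.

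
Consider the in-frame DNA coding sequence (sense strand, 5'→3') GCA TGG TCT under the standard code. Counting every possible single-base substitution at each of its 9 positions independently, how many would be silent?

Codon 1 (GCA, Ala): 3 synonymous substitutions.
Codon 2 (TGG, Trp): 0 synonymous substitutions.
Codon 3 (TCT, Ser): 3 synonymous substitutions.
Total: 3 + 0 + 3 = 6.

6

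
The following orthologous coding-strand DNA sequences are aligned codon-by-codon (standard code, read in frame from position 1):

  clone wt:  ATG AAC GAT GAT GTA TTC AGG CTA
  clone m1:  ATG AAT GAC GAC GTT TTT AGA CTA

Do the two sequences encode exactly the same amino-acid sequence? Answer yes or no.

yes

Codon 1: ATG Met / ATG Met — identical.
Codon 2: AAC Asn / AAT Asn — synonymous.
Codon 3: GAT Asp / GAC Asp — synonymous.
Codon 4: GAT Asp / GAC Asp — synonymous.
Codon 5: GTA Val / GTT Val — synonymous.
Codon 6: TTC Phe / TTT Phe — synonymous.
Codon 7: AGG Arg / AGA Arg — synonymous.
Codon 8: CTA Leu / CTA Leu — identical.
Nonsynonymous differences: 0 → same protein.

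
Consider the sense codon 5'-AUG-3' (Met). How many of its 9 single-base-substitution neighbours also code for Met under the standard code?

0

Position 1: none → 0 synonymous.
Position 2: none → 0 synonymous.
Position 3: none → 0 synonymous.
Total: 0 + 0 + 0 = 0.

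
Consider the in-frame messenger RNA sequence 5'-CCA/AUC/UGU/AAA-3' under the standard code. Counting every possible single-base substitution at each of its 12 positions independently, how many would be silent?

7

Codon 1 (CCA, Pro): 3 synonymous substitutions.
Codon 2 (AUC, Ile): 2 synonymous substitutions.
Codon 3 (UGU, Cys): 1 synonymous substitution.
Codon 4 (AAA, Lys): 1 synonymous substitution.
Total: 3 + 2 + 1 + 1 = 7.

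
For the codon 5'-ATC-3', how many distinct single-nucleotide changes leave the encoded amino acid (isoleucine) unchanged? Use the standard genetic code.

2

Position 1: none → 0 synonymous.
Position 2: none → 0 synonymous.
Position 3: ATT, ATA → 2 synonymous.
Total: 0 + 0 + 2 = 2.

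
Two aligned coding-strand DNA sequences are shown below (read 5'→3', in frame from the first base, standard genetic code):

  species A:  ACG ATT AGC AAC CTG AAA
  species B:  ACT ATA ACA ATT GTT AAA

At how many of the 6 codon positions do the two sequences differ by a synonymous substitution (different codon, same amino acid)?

2

Codon 1: ACG Thr / ACT Thr — synonymous.
Codon 2: ATT Ile / ATA Ile — synonymous.
Codon 3: AGC Ser / ACA Thr — nonsynonymous.
Codon 4: AAC Asn / ATT Ile — nonsynonymous.
Codon 5: CTG Leu / GTT Val — nonsynonymous.
Codon 6: AAA Lys / AAA Lys — identical.
Synonymous differences: 2.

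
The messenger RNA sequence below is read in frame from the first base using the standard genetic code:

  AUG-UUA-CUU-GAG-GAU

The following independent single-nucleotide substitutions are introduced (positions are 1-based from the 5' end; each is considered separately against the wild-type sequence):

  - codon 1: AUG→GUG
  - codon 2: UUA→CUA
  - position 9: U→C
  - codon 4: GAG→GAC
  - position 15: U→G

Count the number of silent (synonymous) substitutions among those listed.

2

Codon 1: AUG (Met) → GUG (Val) — missense.
Codon 2: UUA (Leu) → CUA (Leu) — synonymous.
Codon 3: CUU (Leu) → CUC (Leu) — synonymous.
Codon 4: GAG (Glu) → GAC (Asp) — missense.
Codon 5: GAU (Asp) → GAG (Glu) — missense.
Synonymous: 2 of 5.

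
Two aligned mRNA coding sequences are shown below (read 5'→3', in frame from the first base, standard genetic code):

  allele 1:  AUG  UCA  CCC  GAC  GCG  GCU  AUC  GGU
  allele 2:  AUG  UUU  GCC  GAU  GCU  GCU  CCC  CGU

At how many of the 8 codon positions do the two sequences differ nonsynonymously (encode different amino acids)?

Codon 1: AUG Met / AUG Met — identical.
Codon 2: UCA Ser / UUU Phe — nonsynonymous.
Codon 3: CCC Pro / GCC Ala — nonsynonymous.
Codon 4: GAC Asp / GAU Asp — synonymous.
Codon 5: GCG Ala / GCU Ala — synonymous.
Codon 6: GCU Ala / GCU Ala — identical.
Codon 7: AUC Ile / CCC Pro — nonsynonymous.
Codon 8: GGU Gly / CGU Arg — nonsynonymous.
Nonsynonymous differences: 4.

4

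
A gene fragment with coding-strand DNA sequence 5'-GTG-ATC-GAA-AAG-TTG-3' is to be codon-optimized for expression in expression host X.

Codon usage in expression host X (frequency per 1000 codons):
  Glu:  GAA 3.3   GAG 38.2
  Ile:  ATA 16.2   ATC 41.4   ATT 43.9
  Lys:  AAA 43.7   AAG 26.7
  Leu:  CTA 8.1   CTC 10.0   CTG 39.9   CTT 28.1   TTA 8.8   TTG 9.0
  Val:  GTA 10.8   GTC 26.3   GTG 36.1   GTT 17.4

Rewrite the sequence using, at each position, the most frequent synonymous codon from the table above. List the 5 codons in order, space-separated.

GTG ATT GAG AAA CTG

Codon 1 (Val): best is GTG at 36.1.
Codon 2 (Ile): best is ATT at 43.9.
Codon 3 (Glu): best is GAG at 38.2.
Codon 4 (Lys): best is AAA at 43.7.
Codon 5 (Leu): best is CTG at 39.9.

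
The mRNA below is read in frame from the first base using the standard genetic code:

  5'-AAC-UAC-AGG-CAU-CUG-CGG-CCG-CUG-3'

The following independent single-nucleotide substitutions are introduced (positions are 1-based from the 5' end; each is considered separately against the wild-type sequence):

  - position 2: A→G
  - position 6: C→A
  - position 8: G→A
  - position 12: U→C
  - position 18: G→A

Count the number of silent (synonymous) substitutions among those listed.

Codon 1: AAC (Asn) → AGC (Ser) — missense.
Codon 2: UAC (Tyr) → UAA (Stop) — nonsense.
Codon 3: AGG (Arg) → AAG (Lys) — missense.
Codon 4: CAU (His) → CAC (His) — synonymous.
Codon 6: CGG (Arg) → CGA (Arg) — synonymous.
Synonymous: 2 of 5.

2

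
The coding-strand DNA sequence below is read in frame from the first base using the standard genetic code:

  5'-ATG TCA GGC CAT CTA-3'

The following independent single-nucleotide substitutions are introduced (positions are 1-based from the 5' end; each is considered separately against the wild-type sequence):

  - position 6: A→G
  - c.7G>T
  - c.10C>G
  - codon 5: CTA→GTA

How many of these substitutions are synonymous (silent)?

1

Codon 2: TCA (Ser) → TCG (Ser) — synonymous.
Codon 3: GGC (Gly) → TGC (Cys) — missense.
Codon 4: CAT (His) → GAT (Asp) — missense.
Codon 5: CTA (Leu) → GTA (Val) — missense.
Synonymous: 1 of 4.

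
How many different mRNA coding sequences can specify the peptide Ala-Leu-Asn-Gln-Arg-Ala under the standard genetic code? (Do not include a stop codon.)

2304

Ala: 4 codons.
Leu: 6 codons.
Asn: 2 codons.
Gln: 2 codons.
Arg: 6 codons.
Ala: 4 codons.
4 × 6 × 2 × 2 × 6 × 4 = 2304.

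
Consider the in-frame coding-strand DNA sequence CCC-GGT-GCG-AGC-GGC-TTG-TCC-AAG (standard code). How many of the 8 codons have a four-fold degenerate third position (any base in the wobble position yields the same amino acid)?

5

Codon 1 CCC (Pro): third position 4-fold.
Codon 2 GGT (Gly): third position 4-fold.
Codon 3 GCG (Ala): third position 4-fold.
Codon 4 AGC (Ser): third position 2-fold.
Codon 5 GGC (Gly): third position 4-fold.
Codon 6 TTG (Leu): third position 2-fold.
Codon 7 TCC (Ser): third position 4-fold.
Codon 8 AAG (Lys): third position 2-fold.
Four-fold degenerate third positions: 5.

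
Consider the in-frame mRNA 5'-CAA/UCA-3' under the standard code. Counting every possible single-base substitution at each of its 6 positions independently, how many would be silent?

Codon 1 (CAA, Gln): 1 synonymous substitution.
Codon 2 (UCA, Ser): 3 synonymous substitutions.
Total: 1 + 3 = 4.

4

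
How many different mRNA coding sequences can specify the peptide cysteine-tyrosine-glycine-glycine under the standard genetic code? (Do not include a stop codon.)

Cys: 2 codons.
Tyr: 2 codons.
Gly: 4 codons.
Gly: 4 codons.
2 × 2 × 4 × 4 = 64.

64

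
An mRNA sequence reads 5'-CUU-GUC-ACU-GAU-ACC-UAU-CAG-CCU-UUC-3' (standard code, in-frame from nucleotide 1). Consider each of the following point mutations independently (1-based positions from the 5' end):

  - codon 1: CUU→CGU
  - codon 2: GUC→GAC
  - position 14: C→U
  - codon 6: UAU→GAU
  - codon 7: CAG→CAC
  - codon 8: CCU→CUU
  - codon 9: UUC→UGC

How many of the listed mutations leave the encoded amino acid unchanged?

0

Codon 1: CUU (Leu) → CGU (Arg) — missense.
Codon 2: GUC (Val) → GAC (Asp) — missense.
Codon 5: ACC (Thr) → AUC (Ile) — missense.
Codon 6: UAU (Tyr) → GAU (Asp) — missense.
Codon 7: CAG (Gln) → CAC (His) — missense.
Codon 8: CCU (Pro) → CUU (Leu) — missense.
Codon 9: UUC (Phe) → UGC (Cys) — missense.
Synonymous: 0 of 7.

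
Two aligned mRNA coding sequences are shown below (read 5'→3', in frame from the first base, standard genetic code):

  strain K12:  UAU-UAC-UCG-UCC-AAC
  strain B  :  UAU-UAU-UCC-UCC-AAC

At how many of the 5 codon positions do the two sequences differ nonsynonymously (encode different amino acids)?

Codon 1: UAU Tyr / UAU Tyr — identical.
Codon 2: UAC Tyr / UAU Tyr — synonymous.
Codon 3: UCG Ser / UCC Ser — synonymous.
Codon 4: UCC Ser / UCC Ser — identical.
Codon 5: AAC Asn / AAC Asn — identical.
Nonsynonymous differences: 0.

0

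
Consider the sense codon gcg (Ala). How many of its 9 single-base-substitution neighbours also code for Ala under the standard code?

3

Position 1: none → 0 synonymous.
Position 2: none → 0 synonymous.
Position 3: GCU, GCC, GCA → 3 synonymous.
Total: 0 + 0 + 3 = 3.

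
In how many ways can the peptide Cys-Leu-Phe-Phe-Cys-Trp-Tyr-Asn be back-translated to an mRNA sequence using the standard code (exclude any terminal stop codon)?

384

Cys: 2 codons.
Leu: 6 codons.
Phe: 2 codons.
Phe: 2 codons.
Cys: 2 codons.
Trp: 1 codon.
Tyr: 2 codons.
Asn: 2 codons.
2 × 6 × 2 × 2 × 2 × 1 × 2 × 2 = 384.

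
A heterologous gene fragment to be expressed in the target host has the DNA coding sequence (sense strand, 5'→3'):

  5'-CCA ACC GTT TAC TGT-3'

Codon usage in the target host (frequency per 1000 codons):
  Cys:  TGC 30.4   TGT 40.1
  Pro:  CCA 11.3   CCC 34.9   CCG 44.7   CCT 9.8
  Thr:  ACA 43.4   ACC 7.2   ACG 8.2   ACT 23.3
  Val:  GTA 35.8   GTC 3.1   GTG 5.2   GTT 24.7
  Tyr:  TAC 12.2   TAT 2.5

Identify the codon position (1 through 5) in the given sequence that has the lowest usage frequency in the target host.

Codon 1 CCA (Pro): 11.3 per 1000.
Codon 2 ACC (Thr): 7.2 per 1000.
Codon 3 GTT (Val): 24.7 per 1000.
Codon 4 TAC (Tyr): 12.2 per 1000.
Codon 5 TGT (Cys): 40.1 per 1000.
Lowest frequency is 7.2 at codon 2.

2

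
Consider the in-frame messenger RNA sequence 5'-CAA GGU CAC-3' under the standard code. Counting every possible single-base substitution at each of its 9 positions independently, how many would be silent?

5

Codon 1 (CAA, Gln): 1 synonymous substitution.
Codon 2 (GGU, Gly): 3 synonymous substitutions.
Codon 3 (CAC, His): 1 synonymous substitution.
Total: 1 + 3 + 1 = 5.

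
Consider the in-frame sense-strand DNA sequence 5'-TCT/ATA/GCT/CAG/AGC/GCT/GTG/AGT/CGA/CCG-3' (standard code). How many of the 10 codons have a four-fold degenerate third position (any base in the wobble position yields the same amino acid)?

6

Codon 1 TCT (Ser): third position 4-fold.
Codon 2 ATA (Ile): third position 3-fold.
Codon 3 GCT (Ala): third position 4-fold.
Codon 4 CAG (Gln): third position 2-fold.
Codon 5 AGC (Ser): third position 2-fold.
Codon 6 GCT (Ala): third position 4-fold.
Codon 7 GTG (Val): third position 4-fold.
Codon 8 AGT (Ser): third position 2-fold.
Codon 9 CGA (Arg): third position 4-fold.
Codon 10 CCG (Pro): third position 4-fold.
Four-fold degenerate third positions: 6.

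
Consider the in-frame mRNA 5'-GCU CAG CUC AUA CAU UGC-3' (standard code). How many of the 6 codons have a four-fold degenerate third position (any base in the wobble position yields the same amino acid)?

Codon 1 GCU (Ala): third position 4-fold.
Codon 2 CAG (Gln): third position 2-fold.
Codon 3 CUC (Leu): third position 4-fold.
Codon 4 AUA (Ile): third position 3-fold.
Codon 5 CAU (His): third position 2-fold.
Codon 6 UGC (Cys): third position 2-fold.
Four-fold degenerate third positions: 2.

2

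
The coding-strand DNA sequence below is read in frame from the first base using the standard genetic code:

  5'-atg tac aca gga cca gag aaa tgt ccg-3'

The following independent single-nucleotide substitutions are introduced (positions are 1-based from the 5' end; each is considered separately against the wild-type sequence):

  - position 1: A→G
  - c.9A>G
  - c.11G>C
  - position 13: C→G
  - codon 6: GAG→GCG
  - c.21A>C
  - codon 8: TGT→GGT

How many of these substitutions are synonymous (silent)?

Codon 1: ATG (Met) → GTG (Val) — missense.
Codon 3: ACA (Thr) → ACG (Thr) — synonymous.
Codon 4: GGA (Gly) → GCA (Ala) — missense.
Codon 5: CCA (Pro) → GCA (Ala) — missense.
Codon 6: GAG (Glu) → GCG (Ala) — missense.
Codon 7: AAA (Lys) → AAC (Asn) — missense.
Codon 8: TGT (Cys) → GGT (Gly) — missense.
Synonymous: 1 of 7.

1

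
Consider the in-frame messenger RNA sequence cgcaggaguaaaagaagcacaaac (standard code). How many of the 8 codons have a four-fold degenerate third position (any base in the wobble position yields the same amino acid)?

2

Codon 1 CGC (Arg): third position 4-fold.
Codon 2 AGG (Arg): third position 2-fold.
Codon 3 AGU (Ser): third position 2-fold.
Codon 4 AAA (Lys): third position 2-fold.
Codon 5 AGA (Arg): third position 2-fold.
Codon 6 AGC (Ser): third position 2-fold.
Codon 7 ACA (Thr): third position 4-fold.
Codon 8 AAC (Asn): third position 2-fold.
Four-fold degenerate third positions: 2.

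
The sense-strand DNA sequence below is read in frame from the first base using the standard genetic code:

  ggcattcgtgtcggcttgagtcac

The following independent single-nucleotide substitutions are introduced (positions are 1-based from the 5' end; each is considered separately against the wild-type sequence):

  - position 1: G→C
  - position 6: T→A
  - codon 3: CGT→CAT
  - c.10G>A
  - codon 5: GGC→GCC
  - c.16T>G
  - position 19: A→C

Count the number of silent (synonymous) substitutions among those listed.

Codon 1: GGC (Gly) → CGC (Arg) — missense.
Codon 2: ATT (Ile) → ATA (Ile) — synonymous.
Codon 3: CGT (Arg) → CAT (His) — missense.
Codon 4: GTC (Val) → ATC (Ile) — missense.
Codon 5: GGC (Gly) → GCC (Ala) — missense.
Codon 6: TTG (Leu) → GTG (Val) — missense.
Codon 7: AGT (Ser) → CGT (Arg) — missense.
Synonymous: 1 of 7.

1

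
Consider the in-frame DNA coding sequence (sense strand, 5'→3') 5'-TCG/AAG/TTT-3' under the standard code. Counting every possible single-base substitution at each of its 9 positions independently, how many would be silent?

5

Codon 1 (TCG, Ser): 3 synonymous substitutions.
Codon 2 (AAG, Lys): 1 synonymous substitution.
Codon 3 (TTT, Phe): 1 synonymous substitution.
Total: 3 + 1 + 1 = 5.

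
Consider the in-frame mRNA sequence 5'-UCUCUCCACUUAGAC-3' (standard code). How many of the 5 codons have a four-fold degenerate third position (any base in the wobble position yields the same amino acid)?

2

Codon 1 UCU (Ser): third position 4-fold.
Codon 2 CUC (Leu): third position 4-fold.
Codon 3 CAC (His): third position 2-fold.
Codon 4 UUA (Leu): third position 2-fold.
Codon 5 GAC (Asp): third position 2-fold.
Four-fold degenerate third positions: 2.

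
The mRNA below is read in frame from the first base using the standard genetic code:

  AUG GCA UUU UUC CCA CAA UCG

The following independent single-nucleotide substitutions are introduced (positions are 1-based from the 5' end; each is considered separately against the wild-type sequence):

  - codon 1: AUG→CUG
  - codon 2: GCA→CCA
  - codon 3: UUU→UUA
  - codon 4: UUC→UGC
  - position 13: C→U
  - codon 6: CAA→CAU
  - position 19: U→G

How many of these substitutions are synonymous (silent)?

0

Codon 1: AUG (Met) → CUG (Leu) — missense.
Codon 2: GCA (Ala) → CCA (Pro) — missense.
Codon 3: UUU (Phe) → UUA (Leu) — missense.
Codon 4: UUC (Phe) → UGC (Cys) — missense.
Codon 5: CCA (Pro) → UCA (Ser) — missense.
Codon 6: CAA (Gln) → CAU (His) — missense.
Codon 7: UCG (Ser) → GCG (Ala) — missense.
Synonymous: 0 of 7.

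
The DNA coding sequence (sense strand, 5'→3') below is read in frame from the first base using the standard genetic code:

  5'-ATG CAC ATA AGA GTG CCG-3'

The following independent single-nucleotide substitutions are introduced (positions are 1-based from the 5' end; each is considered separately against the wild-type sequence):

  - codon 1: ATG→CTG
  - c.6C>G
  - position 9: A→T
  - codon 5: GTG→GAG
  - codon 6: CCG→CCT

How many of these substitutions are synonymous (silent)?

2

Codon 1: ATG (Met) → CTG (Leu) — missense.
Codon 2: CAC (His) → CAG (Gln) — missense.
Codon 3: ATA (Ile) → ATT (Ile) — synonymous.
Codon 5: GTG (Val) → GAG (Glu) — missense.
Codon 6: CCG (Pro) → CCT (Pro) — synonymous.
Synonymous: 2 of 5.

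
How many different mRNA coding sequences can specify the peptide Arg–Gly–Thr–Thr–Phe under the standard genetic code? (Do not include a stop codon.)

768

Arg: 6 codons.
Gly: 4 codons.
Thr: 4 codons.
Thr: 4 codons.
Phe: 2 codons.
6 × 4 × 4 × 4 × 2 = 768.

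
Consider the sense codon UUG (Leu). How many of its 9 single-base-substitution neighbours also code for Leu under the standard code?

2

Position 1: CUG → 1 synonymous.
Position 2: none → 0 synonymous.
Position 3: UUA → 1 synonymous.
Total: 1 + 0 + 1 = 2.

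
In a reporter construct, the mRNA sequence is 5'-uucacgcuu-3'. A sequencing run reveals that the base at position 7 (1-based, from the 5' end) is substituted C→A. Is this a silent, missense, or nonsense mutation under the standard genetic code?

Position 7 falls in codon 3: CUU → Leu.
After the substitution the codon is AUU → Ile.
Leu ≠ Ile, so this is a missense mutation.

missense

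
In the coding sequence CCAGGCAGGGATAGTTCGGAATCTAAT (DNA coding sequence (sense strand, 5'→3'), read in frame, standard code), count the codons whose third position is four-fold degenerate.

Codon 1 CCA (Pro): third position 4-fold.
Codon 2 GGC (Gly): third position 4-fold.
Codon 3 AGG (Arg): third position 2-fold.
Codon 4 GAT (Asp): third position 2-fold.
Codon 5 AGT (Ser): third position 2-fold.
Codon 6 TCG (Ser): third position 4-fold.
Codon 7 GAA (Glu): third position 2-fold.
Codon 8 TCT (Ser): third position 4-fold.
Codon 9 AAT (Asn): third position 2-fold.
Four-fold degenerate third positions: 4.

4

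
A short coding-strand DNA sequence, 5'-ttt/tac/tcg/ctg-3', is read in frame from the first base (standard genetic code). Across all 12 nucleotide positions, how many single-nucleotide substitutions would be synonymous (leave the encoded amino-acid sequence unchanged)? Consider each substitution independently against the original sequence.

9

Codon 1 (TTT, Phe): 1 synonymous substitution.
Codon 2 (TAC, Tyr): 1 synonymous substitution.
Codon 3 (TCG, Ser): 3 synonymous substitutions.
Codon 4 (CTG, Leu): 4 synonymous substitutions.
Total: 1 + 1 + 3 + 4 = 9.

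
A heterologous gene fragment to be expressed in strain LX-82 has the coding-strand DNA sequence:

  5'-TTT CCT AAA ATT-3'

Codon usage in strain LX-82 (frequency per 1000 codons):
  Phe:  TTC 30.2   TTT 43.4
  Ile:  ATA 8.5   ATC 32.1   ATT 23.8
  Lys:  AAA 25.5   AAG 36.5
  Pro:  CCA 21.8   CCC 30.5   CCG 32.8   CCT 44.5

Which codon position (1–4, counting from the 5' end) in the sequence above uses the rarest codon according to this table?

Codon 1 TTT (Phe): 43.4 per 1000.
Codon 2 CCT (Pro): 44.5 per 1000.
Codon 3 AAA (Lys): 25.5 per 1000.
Codon 4 ATT (Ile): 23.8 per 1000.
Lowest frequency is 23.8 at codon 4.

4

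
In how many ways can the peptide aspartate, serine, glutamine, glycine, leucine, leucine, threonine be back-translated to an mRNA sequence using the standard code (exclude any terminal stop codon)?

13824

Asp: 2 codons.
Ser: 6 codons.
Gln: 2 codons.
Gly: 4 codons.
Leu: 6 codons.
Leu: 6 codons.
Thr: 4 codons.
2 × 6 × 2 × 4 × 6 × 6 × 4 = 13824.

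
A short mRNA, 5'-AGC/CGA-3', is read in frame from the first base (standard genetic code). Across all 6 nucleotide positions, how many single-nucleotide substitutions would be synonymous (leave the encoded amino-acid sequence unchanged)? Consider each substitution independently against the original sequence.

Codon 1 (AGC, Ser): 1 synonymous substitution.
Codon 2 (CGA, Arg): 4 synonymous substitutions.
Total: 1 + 4 = 5.

5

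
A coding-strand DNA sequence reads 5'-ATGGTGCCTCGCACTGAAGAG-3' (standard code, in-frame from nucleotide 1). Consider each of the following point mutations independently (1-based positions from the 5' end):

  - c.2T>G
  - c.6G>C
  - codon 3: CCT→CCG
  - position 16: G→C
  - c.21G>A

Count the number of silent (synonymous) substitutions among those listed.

3

Codon 1: ATG (Met) → AGG (Arg) — missense.
Codon 2: GTG (Val) → GTC (Val) — synonymous.
Codon 3: CCT (Pro) → CCG (Pro) — synonymous.
Codon 6: GAA (Glu) → CAA (Gln) — missense.
Codon 7: GAG (Glu) → GAA (Glu) — synonymous.
Synonymous: 3 of 5.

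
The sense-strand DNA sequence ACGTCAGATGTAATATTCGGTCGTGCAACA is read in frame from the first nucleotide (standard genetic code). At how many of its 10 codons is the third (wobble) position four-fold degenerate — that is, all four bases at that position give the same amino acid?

7

Codon 1 ACG (Thr): third position 4-fold.
Codon 2 TCA (Ser): third position 4-fold.
Codon 3 GAT (Asp): third position 2-fold.
Codon 4 GTA (Val): third position 4-fold.
Codon 5 ATA (Ile): third position 3-fold.
Codon 6 TTC (Phe): third position 2-fold.
Codon 7 GGT (Gly): third position 4-fold.
Codon 8 CGT (Arg): third position 4-fold.
Codon 9 GCA (Ala): third position 4-fold.
Codon 10 ACA (Thr): third position 4-fold.
Four-fold degenerate third positions: 7.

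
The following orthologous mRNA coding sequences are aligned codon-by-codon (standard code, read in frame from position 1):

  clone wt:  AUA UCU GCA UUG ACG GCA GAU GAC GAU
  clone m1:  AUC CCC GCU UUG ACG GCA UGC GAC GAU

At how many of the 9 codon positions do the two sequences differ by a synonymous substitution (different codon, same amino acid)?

Codon 1: AUA Ile / AUC Ile — synonymous.
Codon 2: UCU Ser / CCC Pro — nonsynonymous.
Codon 3: GCA Ala / GCU Ala — synonymous.
Codon 4: UUG Leu / UUG Leu — identical.
Codon 5: ACG Thr / ACG Thr — identical.
Codon 6: GCA Ala / GCA Ala — identical.
Codon 7: GAU Asp / UGC Cys — nonsynonymous.
Codon 8: GAC Asp / GAC Asp — identical.
Codon 9: GAU Asp / GAU Asp — identical.
Synonymous differences: 2.

2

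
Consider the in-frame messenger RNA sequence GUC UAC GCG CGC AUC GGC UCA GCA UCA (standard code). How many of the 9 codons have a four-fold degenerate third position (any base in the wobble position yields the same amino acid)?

7

Codon 1 GUC (Val): third position 4-fold.
Codon 2 UAC (Tyr): third position 2-fold.
Codon 3 GCG (Ala): third position 4-fold.
Codon 4 CGC (Arg): third position 4-fold.
Codon 5 AUC (Ile): third position 3-fold.
Codon 6 GGC (Gly): third position 4-fold.
Codon 7 UCA (Ser): third position 4-fold.
Codon 8 GCA (Ala): third position 4-fold.
Codon 9 UCA (Ser): third position 4-fold.
Four-fold degenerate third positions: 7.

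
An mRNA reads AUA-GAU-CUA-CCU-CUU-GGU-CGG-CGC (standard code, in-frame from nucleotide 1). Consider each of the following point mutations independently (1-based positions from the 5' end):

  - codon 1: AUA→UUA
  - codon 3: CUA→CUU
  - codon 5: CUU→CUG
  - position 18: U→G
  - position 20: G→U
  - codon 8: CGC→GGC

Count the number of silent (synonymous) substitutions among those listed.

Codon 1: AUA (Ile) → UUA (Leu) — missense.
Codon 3: CUA (Leu) → CUU (Leu) — synonymous.
Codon 5: CUU (Leu) → CUG (Leu) — synonymous.
Codon 6: GGU (Gly) → GGG (Gly) — synonymous.
Codon 7: CGG (Arg) → CUG (Leu) — missense.
Codon 8: CGC (Arg) → GGC (Gly) — missense.
Synonymous: 3 of 6.

3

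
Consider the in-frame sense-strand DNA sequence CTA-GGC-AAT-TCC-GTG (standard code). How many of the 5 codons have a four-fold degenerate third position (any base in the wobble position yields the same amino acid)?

4

Codon 1 CTA (Leu): third position 4-fold.
Codon 2 GGC (Gly): third position 4-fold.
Codon 3 AAT (Asn): third position 2-fold.
Codon 4 TCC (Ser): third position 4-fold.
Codon 5 GTG (Val): third position 4-fold.
Four-fold degenerate third positions: 4.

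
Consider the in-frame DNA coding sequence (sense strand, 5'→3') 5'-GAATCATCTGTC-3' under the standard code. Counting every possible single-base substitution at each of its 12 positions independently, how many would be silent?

10

Codon 1 (GAA, Glu): 1 synonymous substitution.
Codon 2 (TCA, Ser): 3 synonymous substitutions.
Codon 3 (TCT, Ser): 3 synonymous substitutions.
Codon 4 (GTC, Val): 3 synonymous substitutions.
Total: 1 + 3 + 3 + 3 = 10.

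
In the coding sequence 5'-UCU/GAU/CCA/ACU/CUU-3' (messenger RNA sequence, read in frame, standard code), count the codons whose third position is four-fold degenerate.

Codon 1 UCU (Ser): third position 4-fold.
Codon 2 GAU (Asp): third position 2-fold.
Codon 3 CCA (Pro): third position 4-fold.
Codon 4 ACU (Thr): third position 4-fold.
Codon 5 CUU (Leu): third position 4-fold.
Four-fold degenerate third positions: 4.

4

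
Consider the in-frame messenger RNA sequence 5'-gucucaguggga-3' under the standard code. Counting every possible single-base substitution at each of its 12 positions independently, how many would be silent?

12

Codon 1 (GUC, Val): 3 synonymous substitutions.
Codon 2 (UCA, Ser): 3 synonymous substitutions.
Codon 3 (GUG, Val): 3 synonymous substitutions.
Codon 4 (GGA, Gly): 3 synonymous substitutions.
Total: 3 + 3 + 3 + 3 = 12.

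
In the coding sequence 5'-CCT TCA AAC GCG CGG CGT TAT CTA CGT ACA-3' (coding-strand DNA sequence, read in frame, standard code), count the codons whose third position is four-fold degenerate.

Codon 1 CCT (Pro): third position 4-fold.
Codon 2 TCA (Ser): third position 4-fold.
Codon 3 AAC (Asn): third position 2-fold.
Codon 4 GCG (Ala): third position 4-fold.
Codon 5 CGG (Arg): third position 4-fold.
Codon 6 CGT (Arg): third position 4-fold.
Codon 7 TAT (Tyr): third position 2-fold.
Codon 8 CTA (Leu): third position 4-fold.
Codon 9 CGT (Arg): third position 4-fold.
Codon 10 ACA (Thr): third position 4-fold.
Four-fold degenerate third positions: 8.

8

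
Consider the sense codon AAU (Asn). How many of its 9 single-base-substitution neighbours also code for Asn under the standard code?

Position 1: none → 0 synonymous.
Position 2: none → 0 synonymous.
Position 3: AAC → 1 synonymous.
Total: 0 + 0 + 1 = 1.

1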